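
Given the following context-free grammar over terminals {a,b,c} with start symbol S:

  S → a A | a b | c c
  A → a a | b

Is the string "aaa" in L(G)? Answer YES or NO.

CNF form of G:
  S -> T0 A | T0 T1 | T2 T2
  A -> T0 T0 | b
  T0 -> a
  T1 -> b
  T2 -> c

CYK fill:
  cell(0,0) a: {T0}  orig:{}
  cell(1,1) a: {T0}  orig:{}
  cell(2,2) a: {T0}  orig:{}
  cell(0,1) aa: {A}
  cell(1,2) aa: {A}
  cell(0,2) aaa: {S}

S ∈ T[0,2] ⇒ YES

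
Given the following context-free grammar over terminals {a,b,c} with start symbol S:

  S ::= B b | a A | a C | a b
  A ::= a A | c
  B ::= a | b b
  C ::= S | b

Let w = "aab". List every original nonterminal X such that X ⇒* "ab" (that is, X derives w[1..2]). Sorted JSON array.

Convert to CNF:
  S -> B T1 | T0 A | T0 C | T0 T1
  A -> T0 A | c
  B -> T1 T1 | a
  C -> B T1 | T0 A | T0 C | T0 T1 | b
  T0 -> a
  T1 -> b

CYK fill (cells [i..j] with 1 ≤ i ≤ j ≤ 2 only):
  cell(1,1) a: {B,T0}  orig:{B}
  cell(2,2) b: {C,T1}  orig:{C}
  cell(1,2) ab: {C,S}

Original NTs in T[1,2] deriving "ab": ["C", "S"]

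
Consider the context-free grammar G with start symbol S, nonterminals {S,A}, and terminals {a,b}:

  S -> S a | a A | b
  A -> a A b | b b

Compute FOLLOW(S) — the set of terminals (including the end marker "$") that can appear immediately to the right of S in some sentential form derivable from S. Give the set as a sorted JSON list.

Compute FIRST by fixpoint:
round 1:
  A via A→a A b: +{a}
  A via A→b b: +{b}
  S via S→a A: +{a}
  S via S→b: +{b}
  S: {a,b}  A: {a,b}
round 2: — fixpoint
  S: {a,b}  A: {a,b}

FOLLOW iteration:
FOLLOW(S) := {$}
pass 1:
  A→a A b: FOLLOW(A) ⊇ FIRST(b) = {b}; new: +{b}
  S→S a: FOLLOW(S) ⊇ FIRST(a) = {a}; new: +{a}
  S→a A: FOLLOW(A) ⊇ FOLLOW(S) ⊇ {$,a}; new: +{$,a}
  FOLLOW(S)={$,a}  FOLLOW(A)={$,a,b}
pass 2: done
  FOLLOW(S)={$,a}  FOLLOW(A)={$,a,b}

FOLLOW(S) = ["$", "a"]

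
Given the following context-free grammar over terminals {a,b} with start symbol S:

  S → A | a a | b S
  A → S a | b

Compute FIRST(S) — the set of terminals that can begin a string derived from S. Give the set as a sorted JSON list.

FIRST iteration:
iter 1:
  A via A→b: +{b}
  S via S→A: +{b}
  S via S→a a: +{a}
  S: {a,b}  A: {b}
iter 2:
  A via A→S a: +{a}
  S: {a,b}  A: {a,b}
iter 3: (no change)
  S: {a,b}  A: {a,b}

FIRST(S) = ["a", "b"]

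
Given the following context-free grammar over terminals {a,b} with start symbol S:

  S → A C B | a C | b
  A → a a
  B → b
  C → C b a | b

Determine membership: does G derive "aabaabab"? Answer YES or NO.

Convert to CNF:
  S -> A X3 | T0 C | b
  A -> T0 T0
  B -> b
  C -> C X2 | b
  T0 -> a
  T1 -> b
  X2 -> T1 T0
  X3 -> C B

CYK table (by increasing span):
  [0..0]={T0}  "a"  orig:{}
  [1..1]={T0}  "a"  orig:{}
  [2..2]={B,C,S,T1}  "b"  orig:{B,C,S}
  [3..3]={T0}  "a"  orig:{}
  [4..4]={T0}  "a"  orig:{}
  [5..5]={B,C,S,T1}  "b"  orig:{B,C,S}
  [6..6]={T0}  "a"  orig:{}
  [7..7]={B,C,S,T1}  "b"  orig:{B,C,S}
  [0..1]={A}  "aa"
  [1..2]={S}  "ab"
  [2..3]={X2}  "ba"  orig:{}
  [3..4]={A}  "aa"
  [4..5]={S}  "ab"
  [5..6]={X2}  "ba"  orig:{}
  [6..7]={S}  "ab"
  [0..2]=∅  "aab"
  [1..3]=∅  "aba"
  [2..4]=∅  "baa"
  [3..5]=∅  "aab"
  [4..6]=∅  "aba"
  [5..7]=∅  "bab"
  [0..3]=∅  "aaba"
  [1..4]=∅  "abaa"
  [2..5]=∅  "baab"
  [3..6]=∅  "aaba"
  [4..7]=∅  "abab"
  [0..4]=∅  "aabaa"
  [1..5]=∅  "abaab"
  [2..6]=∅  "baaba"
  [3..7]=∅  "aabab"
  [0..5]=∅  "aabaab"
  [1..6]=∅  "abaaba"
  [2..7]=∅  "baabab"
  [0..6]=∅  "aabaaba"
  [1..7]=∅  "abaabab"
  [0..7]=∅  "aabaabab"

S ∉ T[0,7] ⇒ NO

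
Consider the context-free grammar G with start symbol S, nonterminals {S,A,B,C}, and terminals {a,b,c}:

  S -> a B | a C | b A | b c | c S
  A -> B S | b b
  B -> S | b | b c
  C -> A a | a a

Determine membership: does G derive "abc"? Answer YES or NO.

CNF form of G:
  S -> T0 A | T0 T2 | T1 B | T1 C | T2 S
  A -> B S | T0 T0
  B -> T0 A | T0 T2 | T1 B | T1 C | T2 S | b
  C -> A T1 | T1 T1
  T0 -> b
  T1 -> a
  T2 -> c

Fill CYK table bottom-up:
  cell(0,0) a: {T1}  orig:{}
  cell(1,1) b: {B,T0}  orig:{B}
  cell(2,2) c: {T2}  orig:{}
  cell(0,1) ab: {B,S}
  cell(1,2) bc: {B,S}
  cell(0,2) abc: {B,S}

S ∈ T[0,2] ⇒ YES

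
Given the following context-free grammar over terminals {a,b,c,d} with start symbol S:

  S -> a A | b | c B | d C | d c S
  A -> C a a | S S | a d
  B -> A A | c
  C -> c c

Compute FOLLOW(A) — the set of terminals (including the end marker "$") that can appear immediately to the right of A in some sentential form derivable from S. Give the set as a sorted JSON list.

FIRST iteration:
pass 1:
  A via A→a d: +{a}
  B via B→A A: +{a}
  B via B→c: +{c}
  C via C→c c: +{c}
  S via S→a A: +{a}
  S via S→b: +{b}
  S via S→c B: +{c}
  S via S→d C: +{d}
  FIRST(S)={a,b,c,d}  FIRST(A)={a}  FIRST(B)={a,c}  FIRST(C)={c}
pass 2:
  A via A→C a a: +{c}
  A via A→S S: +{b,d}
  B via B→A A: +{b,d}
  FIRST(S)={a,b,c,d}  FIRST(A)={a,b,c,d}  FIRST(B)={a,b,c,d}  FIRST(C)={c}
pass 3: (no change)
  FIRST(S)={a,b,c,d}  FIRST(A)={a,b,c,d}  FIRST(B)={a,b,c,d}  FIRST(C)={c}

Compute FOLLOW by fixpoint:
FOLLOW(S) := {$}
iter 1:
  A→C a a: FOLLOW(C) ⊇ FIRST(a) = {a}; new: +{a}
  A→S S: FOLLOW(S) ⊇ FIRST(S) = {a,b,c,d}; new: +{a,b,c,d}
  B→A A: FOLLOW(A) ⊇ FIRST(A) = {a,b,c,d}; new: +{a,b,c,d}
  S→a A: FOLLOW(A) ⊇ FOLLOW(S) ⊇ {$,a,b,c,d}; new: +{$}
  S→c B: FOLLOW(B) ⊇ FOLLOW(S) ⊇ {$,a,b,c,d}; new: +{$,a,b,c,d}
  S→d C: FOLLOW(C) ⊇ FOLLOW(S) ⊇ {$,a,b,c,d}; new: +{$,b,c,d}
  FOLLOW(S)={$,a,b,c,d}  FOLLOW(A)={$,a,b,c,d}  FOLLOW(B)={$,a,b,c,d}  FOLLOW(C)={$,a,b,c,d}
iter 2: done
  FOLLOW(S)={$,a,b,c,d}  FOLLOW(A)={$,a,b,c,d}  FOLLOW(B)={$,a,b,c,d}  FOLLOW(C)={$,a,b,c,d}

FOLLOW(A) = ["$", "a", "b", "c", "d"]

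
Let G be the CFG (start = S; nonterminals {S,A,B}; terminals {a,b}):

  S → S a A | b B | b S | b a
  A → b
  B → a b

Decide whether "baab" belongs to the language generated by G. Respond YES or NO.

CNF form of G:
  S -> S X2 | T1 B | T1 S | T1 T0
  A -> b
  B -> T0 T1
  T0 -> a
  T1 -> b
  X2 -> T0 A

CYK fill:
  T[0,0] 'b' = {A,T1}  orig:{A}
  T[1,1] 'a' = {T0}  orig:{}
  T[2,2] 'a' = {T0}  orig:{}
  T[3,3] 'b' = {A,T1}  orig:{A}
  T[0,1] 'ba' = {S}
  T[1,2] 'aa' = ∅
  T[2,3] 'ab' = {B,X2}  orig:{B}
  T[0,2] 'baa' = ∅
  T[1,3] 'aab' = ∅
  T[0,3] 'baab' = {S}

S ∈ T[0,3] ⇒ YES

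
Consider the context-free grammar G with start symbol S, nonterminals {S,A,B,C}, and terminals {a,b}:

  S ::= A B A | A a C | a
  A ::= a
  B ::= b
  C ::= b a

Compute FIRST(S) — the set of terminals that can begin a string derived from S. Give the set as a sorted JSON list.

Compute FIRST by fixpoint:
round 1:
  A via A→a: +{a}
  B via B→b: +{b}
  C via C→b a: +{b}
  S via S→A B A: +{a}
  FIRST[S]={a}  FIRST[A]={a}  FIRST[B]={b}  FIRST[C]={b}
round 2: done
  FIRST[S]={a}  FIRST[A]={a}  FIRST[B]={b}  FIRST[C]={b}

FIRST(S) = ["a"]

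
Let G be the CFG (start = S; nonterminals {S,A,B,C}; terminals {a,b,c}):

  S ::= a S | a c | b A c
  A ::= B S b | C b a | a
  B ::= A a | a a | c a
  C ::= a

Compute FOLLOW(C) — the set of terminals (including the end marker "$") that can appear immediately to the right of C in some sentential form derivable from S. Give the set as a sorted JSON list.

Compute FIRST by fixpoint:
round 1:
  A via A→a: +{a}
  B via B→A a: +{a}
  B via B→c a: +{c}
  C via C→a: +{a}
  S via S→a S: +{a}
  S via S→b A c: +{b}
  S: {a,b}  A: {a}  B: {a,c}  C: {a}
round 2:
  A via A→B S b: +{c}
  S: {a,b}  A: {a,c}  B: {a,c}  C: {a}
round 3: (no change)
  S: {a,b}  A: {a,c}  B: {a,c}  C: {a}

FOLLOW sets:
seed FOLLOW(S) with $
iter 1:
  A→B S b: FOLLOW(B) ⊇ FIRST(S) = {a,b}; new: +{a,b}
  A→B S b: FOLLOW(S) ⊇ FIRST(b) = {b}; new: +{b}
  A→C b a: FOLLOW(C) ⊇ FIRST(b) = {b}; new: +{b}
  B→A a: FOLLOW(A) ⊇ FIRST(a) = {a}; new: +{a}
  S→b A c: FOLLOW(A) ⊇ FIRST(c) = {c}; new: +{c}
  FOLLOW(S)={$,b}  FOLLOW(A)={a,c}  FOLLOW(B)={a,b}  FOLLOW(C)={b}
iter 2: — fixpoint
  FOLLOW(S)={$,b}  FOLLOW(A)={a,c}  FOLLOW(B)={a,b}  FOLLOW(C)={b}

FOLLOW(C) = ["b"]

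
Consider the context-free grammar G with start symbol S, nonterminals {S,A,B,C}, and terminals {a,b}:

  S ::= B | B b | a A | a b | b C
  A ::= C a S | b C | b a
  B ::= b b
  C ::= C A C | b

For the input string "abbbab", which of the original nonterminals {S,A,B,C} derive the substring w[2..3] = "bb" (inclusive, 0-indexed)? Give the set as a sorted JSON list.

CNF form of G:
  S -> B T1 | T0 A | T0 T1 | T1 C | T1 T1
  A -> C X2 | T1 C | T1 T0
  B -> T1 T1
  C -> C X3 | b
  T0 -> a
  T1 -> b
  X2 -> T0 S
  X3 -> A C

Fill CYK table bottom-up, restricted to cells inside w[2..3]:
  [2..2]={C,T1}  "b"  orig:{C}
  [3..3]={C,T1}  "b"  orig:{C}
  [2..3]={A,B,S}  "bb"

Original NTs in T[2,3] deriving "bb": ["A", "B", "S"]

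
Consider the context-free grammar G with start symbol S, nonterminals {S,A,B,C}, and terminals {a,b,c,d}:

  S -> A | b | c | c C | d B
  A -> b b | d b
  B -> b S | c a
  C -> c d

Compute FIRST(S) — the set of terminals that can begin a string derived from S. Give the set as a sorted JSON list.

FIRST sets, iterate to fixpoint:
[1]
  A via A→b b: +{b}
  A via A→d b: +{d}
  B via B→b S: +{b}
  B via B→c a: +{c}
  C via C→c d: +{c}
  S via S→A: +{b,d}
  S via S→c: +{c}
  FIRST[S]={b,c,d}  FIRST[A]={b,d}  FIRST[B]={b,c}  FIRST[C]={c}
[2] done
  FIRST[S]={b,c,d}  FIRST[A]={b,d}  FIRST[B]={b,c}  FIRST[C]={c}

FIRST(S) = ["b", "c", "d"]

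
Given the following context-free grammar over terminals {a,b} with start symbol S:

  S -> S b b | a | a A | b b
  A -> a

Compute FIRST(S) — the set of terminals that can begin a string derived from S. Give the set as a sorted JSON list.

Compute FIRST by fixpoint:
[1]
  A via A→a: +{a}
  S via S→a: +{a}
  S via S→b b: +{b}
  FIRST(S)={a,b}  FIRST(A)={a}
[2] (stable)
  FIRST(S)={a,b}  FIRST(A)={a}

FIRST(S) = ["a", "b"]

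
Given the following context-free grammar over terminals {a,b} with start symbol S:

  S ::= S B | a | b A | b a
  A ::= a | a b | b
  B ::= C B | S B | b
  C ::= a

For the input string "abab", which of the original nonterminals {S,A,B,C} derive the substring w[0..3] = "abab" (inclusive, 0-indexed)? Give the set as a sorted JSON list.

Convert to CNF:
  S -> S B | T1 A | T1 T0 | a
  A -> T0 T1 | a | b
  B -> C B | S B | b
  C -> a
  T0 -> a
  T1 -> b

CYK fill, restricted to cells inside w[0..3]:
  cell(0,0) a: {A,C,S,T0}  orig:{A,C,S}
  cell(1,1) b: {A,B,T1}  orig:{A,B}
  cell(2,2) a: {A,C,S,T0}  orig:{A,C,S}
  cell(3,3) b: {A,B,T1}  orig:{A,B}
  cell(0,1) ab: {A,B,S}
  cell(1,2) ba: {S}
  cell(2,3) ab: {A,B,S}
  cell(0,2) aba: ∅
  cell(1,3) bab: {B,S}
  cell(0,3) abab: {B,S}

Original NTs in T[0,3] deriving "abab": ["B", "S"]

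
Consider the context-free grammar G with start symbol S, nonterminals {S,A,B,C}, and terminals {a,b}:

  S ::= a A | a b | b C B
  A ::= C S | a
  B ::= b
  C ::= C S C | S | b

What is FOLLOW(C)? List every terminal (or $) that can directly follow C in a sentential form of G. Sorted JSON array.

FIRST iteration:
round 1:
  A via A→a: +{a}
  B via B→b: +{b}
  C via C→b: +{b}
  S via S→a A: +{a}
  S via S→b C B: +{b}
  FIRST(S)={a,b}  FIRST(A)={a}  FIRST(B)={b}  FIRST(C)={b}
round 2:
  A via A→C S: +{b}
  C via C→S: +{a}
  FIRST(S)={a,b}  FIRST(A)={a,b}  FIRST(B)={b}  FIRST(C)={a,b}
round 3: — fixpoint
  FIRST(S)={a,b}  FIRST(A)={a,b}  FIRST(B)={b}  FIRST(C)={a,b}

FOLLOW iteration:
initialize: $ ∈ FOLLOW(S)
iter 1:
  A→C S: FOLLOW(C) ⊇ FIRST(S) = {a,b}; new: +{a,b}
  C→C S C: FOLLOW(S) ⊇ FIRST(C) = {a,b}; new: +{a,b}
  S→a A: FOLLOW(A) ⊇ FOLLOW(S) ⊇ {$,a,b}; new: +{$,a,b}
  S→b C B: FOLLOW(B) ⊇ FOLLOW(S) ⊇ {$,a,b}; new: +{$,a,b}
  FOLLOW[S]={$,a,b}  FOLLOW[A]={$,a,b}  FOLLOW[B]={$,a,b}  FOLLOW[C]={a,b}
iter 2: — fixpoint
  FOLLOW[S]={$,a,b}  FOLLOW[A]={$,a,b}  FOLLOW[B]={$,a,b}  FOLLOW[C]={a,b}

FOLLOW(C) = ["a", "b"]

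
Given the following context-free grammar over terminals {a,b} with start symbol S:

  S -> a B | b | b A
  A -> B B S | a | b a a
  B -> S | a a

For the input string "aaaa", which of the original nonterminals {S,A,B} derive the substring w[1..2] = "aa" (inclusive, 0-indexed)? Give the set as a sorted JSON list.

CNF form of G:
  S -> T0 A | T1 B | b
  A -> B X2 | T0 X3 | a
  B -> T0 A | T1 B | T1 T1 | b
  T0 -> b
  T1 -> a
  X2 -> B S
  X3 -> T1 T1

CYK fill, restricted to cells inside w[1..2]:
  [1..1]={A,T1}  "a"  orig:{A}
  [2..2]={A,T1}  "a"  orig:{A}
  [1..2]={B,X3}  "aa"  orig:{B}

Original NTs in T[1,2] deriving "aa": ["B"]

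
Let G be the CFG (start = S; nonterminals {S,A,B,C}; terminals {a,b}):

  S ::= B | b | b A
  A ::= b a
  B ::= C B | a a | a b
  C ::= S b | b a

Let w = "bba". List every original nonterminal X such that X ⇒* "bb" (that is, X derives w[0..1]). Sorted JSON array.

CNF form of G:
  S -> C B | T0 A | T1 T0 | T1 T1 | b
  A -> T0 T1
  B -> C B | T1 T0 | T1 T1
  C -> S T0 | T0 T1
  T0 -> b
  T1 -> a

CYK table (by increasing span) (cells [i..j] with 0 ≤ i ≤ j ≤ 1 only):
  cell(0,0) b: {S,T0}  orig:{S}
  cell(1,1) b: {S,T0}  orig:{S}
  cell(0,1) bb: {C}

Original NTs in T[0,1] deriving "bb": ["C"]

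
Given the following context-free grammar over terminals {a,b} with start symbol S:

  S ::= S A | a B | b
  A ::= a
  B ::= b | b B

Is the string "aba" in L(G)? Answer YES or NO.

CNF form of G:
  S -> S A | T1 B | b
  A -> a
  B -> T0 B | b
  T0 -> b
  T1 -> a

CYK table (by increasing span):
  [0..0]={A,T1}  "a"  orig:{A}
  [1..1]={B,S,T0}  "b"  orig:{B,S}
  [2..2]={A,T1}  "a"  orig:{A}
  [0..1]={S}  "ab"
  [1..2]={S}  "ba"
  [0..2]={S}  "aba"

S ∈ T[0,2] ⇒ YES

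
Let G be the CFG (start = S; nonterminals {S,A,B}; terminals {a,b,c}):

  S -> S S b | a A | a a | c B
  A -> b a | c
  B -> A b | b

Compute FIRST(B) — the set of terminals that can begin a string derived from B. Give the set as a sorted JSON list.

FIRST sets, iterate to fixpoint:
[1]
  A via A→b a: +{b}
  A via A→c: +{c}
  B via B→A b: +{b,c}
  S via S→a A: +{a}
  S via S→c B: +{c}
  FIRST(S)={a,c}  FIRST(A)={b,c}  FIRST(B)={b,c}
[2] done
  FIRST(S)={a,c}  FIRST(A)={b,c}  FIRST(B)={b,c}

FIRST(B) = ["b", "c"]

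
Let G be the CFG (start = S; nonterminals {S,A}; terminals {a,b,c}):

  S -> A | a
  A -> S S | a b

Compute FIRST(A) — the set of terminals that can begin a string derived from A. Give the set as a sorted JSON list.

FIRST iteration:
[1]
  A via A→a b: +{a}
  S via S→A: +{a}
  FIRST[S]={a}  FIRST[A]={a}
[2] (stable)
  FIRST[S]={a}  FIRST[A]={a}

FIRST(A) = ["a"]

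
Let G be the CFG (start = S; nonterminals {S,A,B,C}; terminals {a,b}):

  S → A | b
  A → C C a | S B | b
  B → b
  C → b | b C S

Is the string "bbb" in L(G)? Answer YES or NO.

Convert to CNF:
  S -> C X4 | S B | b
  A -> C X2 | S B | b
  B -> b
  C -> T1 X3 | b
  T0 -> a
  T1 -> b
  X2 -> C T0
  X3 -> C S
  X4 -> C T0

CYK fill:
  [0..0]={A,B,C,S,T1}  "b"  orig:{A,B,C,S}
  [1..1]={A,B,C,S,T1}  "b"  orig:{A,B,C,S}
  [2..2]={A,B,C,S,T1}  "b"  orig:{A,B,C,S}
  [0..1]={A,S,X3}  "bb"  orig:{A,S}
  [1..2]={A,S,X3}  "bb"  orig:{A,S}
  [0..2]={A,C,S,X3}  "bbb"  orig:{A,C,S}

S ∈ T[0,2] ⇒ YES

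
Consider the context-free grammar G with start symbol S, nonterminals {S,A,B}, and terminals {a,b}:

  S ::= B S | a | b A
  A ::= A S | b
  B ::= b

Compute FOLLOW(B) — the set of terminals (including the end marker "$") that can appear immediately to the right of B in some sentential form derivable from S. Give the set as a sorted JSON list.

FIRST iteration:
round 1:
  A via A→b: +{b}
  B via B→b: +{b}
  S via S→B S: +{b}
  S via S→a: +{a}
  S: {a,b}  A: {b}  B: {b}
round 2: (no change)
  S: {a,b}  A: {b}  B: {b}

Compute FOLLOW by fixpoint:
seed FOLLOW(S) with $
[1]
  A→A S: FOLLOW(A) ⊇ FIRST(S) = {a,b}; new: +{a,b}
  A→A S: FOLLOW(S) ⊇ FOLLOW(A) ⊇ {a,b}; new: +{a,b}
  S→B S: FOLLOW(B) ⊇ FIRST(S) = {a,b}; new: +{a,b}
  S→b A: FOLLOW(A) ⊇ FOLLOW(S) ⊇ {$,a,b}; new: +{$}
  FOLLOW[S]={$,a,b}  FOLLOW[A]={$,a,b}  FOLLOW[B]={a,b}
[2] — fixpoint
  FOLLOW[S]={$,a,b}  FOLLOW[A]={$,a,b}  FOLLOW[B]={a,b}

FOLLOW(B) = ["a", "b"]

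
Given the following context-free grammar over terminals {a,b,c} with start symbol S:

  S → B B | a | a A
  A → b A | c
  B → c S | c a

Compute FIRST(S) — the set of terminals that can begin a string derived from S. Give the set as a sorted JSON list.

Compute FIRST by fixpoint:
round 1:
  A via A→b A: +{b}
  A via A→c: +{c}
  B via B→c S: +{c}
  S via S→B B: +{c}
  S via S→a: +{a}
  FIRST(S)={a,c}  FIRST(A)={b,c}  FIRST(B)={c}
round 2: — fixpoint
  FIRST(S)={a,c}  FIRST(A)={b,c}  FIRST(B)={c}

FIRST(S) = ["a", "c"]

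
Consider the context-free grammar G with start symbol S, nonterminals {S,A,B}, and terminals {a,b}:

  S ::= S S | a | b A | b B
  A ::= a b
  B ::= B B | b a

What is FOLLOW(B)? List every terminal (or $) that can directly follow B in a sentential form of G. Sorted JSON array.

FIRST iteration:
round 1:
  A via A→a b: +{a}
  B via B→b a: +{b}
  S via S→a: +{a}
  S via S→b A: +{b}
  FIRST(S)={a,b}  FIRST(A)={a}  FIRST(B)={b}
round 2: — fixpoint
  FIRST(S)={a,b}  FIRST(A)={a}  FIRST(B)={b}

FOLLOW iteration:
initialize: $ ∈ FOLLOW(S)
[1]
  B→B B: FOLLOW(B) ⊇ FIRST(B) = {b}; new: +{b}
  S→S S: FOLLOW(S) ⊇ FIRST(S) = {a,b}; new: +{a,b}
  S→b A: FOLLOW(A) ⊇ FOLLOW(S) ⊇ {$,a,b}; new: +{$,a,b}
  S→b B: FOLLOW(B) ⊇ FOLLOW(S) ⊇ {$,a,b}; new: +{$,a}
  FOLLOW(S)={$,a,b}  FOLLOW(A)={$,a,b}  FOLLOW(B)={$,a,b}
[2] done
  FOLLOW(S)={$,a,b}  FOLLOW(A)={$,a,b}  FOLLOW(B)={$,a,b}

FOLLOW(B) = ["$", "a", "b"]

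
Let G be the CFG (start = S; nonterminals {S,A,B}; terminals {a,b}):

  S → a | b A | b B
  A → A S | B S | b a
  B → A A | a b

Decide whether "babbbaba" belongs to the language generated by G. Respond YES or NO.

CNF form of G:
  S -> T0 A | T0 B | a
  A -> A S | B S | T0 T1
  B -> A A | T1 T0
  T0 -> b
  T1 -> a

Fill CYK table bottom-up:
  [0..0]={T0}  "b"  orig:{}
  [1..1]={S,T1}  "a"  orig:{S}
  [2..2]={T0}  "b"  orig:{}
  [3..3]={T0}  "b"  orig:{}
  [4..4]={T0}  "b"  orig:{}
  [5..5]={S,T1}  "a"  orig:{S}
  [6..6]={T0}  "b"  orig:{}
  [7..7]={S,T1}  "a"  orig:{S}
  [0..1]={A}  "ba"
  [1..2]={B}  "ab"
  [2..3]=∅  "bb"
  [3..4]=∅  "bb"
  [4..5]={A}  "ba"
  [5..6]={B}  "ab"
  [6..7]={A}  "ba"
  [0..2]={S}  "bab"
  [1..3]=∅  "abb"
  [2..4]=∅  "bbb"
  [3..5]={S}  "bba"
  [4..6]={S}  "bab"
  [5..7]={A}  "aba"
  [0..3]=∅  "babb"
  [1..4]=∅  "abbb"
  [2..5]=∅  "bbba"
  [3..6]=∅  "bbab"
  [4..7]={B,S}  "baba"
  [0..4]=∅  "babbb"
  [1..5]={A}  "abbba"
  [2..6]=∅  "bbbab"
  [3..7]={S}  "bbaba"
  [0..5]={S}  "babbba"
  [1..6]=∅  "abbbab"
  [2..7]=∅  "bbbaba"
  [0..6]=∅  "babbbab"
  [1..7]={A,B}  "abbbaba"
  [0..7]={S}  "babbbaba"

S ∈ T[0,7] ⇒ YES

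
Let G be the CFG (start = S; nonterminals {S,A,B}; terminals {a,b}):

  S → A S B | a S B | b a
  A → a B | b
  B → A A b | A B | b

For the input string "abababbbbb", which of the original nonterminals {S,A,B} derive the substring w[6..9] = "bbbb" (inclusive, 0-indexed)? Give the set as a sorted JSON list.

Convert to CNF:
  S -> A X3 | T0 X4 | T1 T0
  A -> T0 B | b
  B -> A B | A X2 | b
  T0 -> a
  T1 -> b
  X2 -> A T1
  X3 -> S B
  X4 -> S B

Fill CYK table bottom-up (cells [i..j] with 6 ≤ i ≤ j ≤ 9 only):
  [6..6]={A,B,T1}  "b"  orig:{A,B}
  [7..7]={A,B,T1}  "b"  orig:{A,B}
  [8..8]={A,B,T1}  "b"  orig:{A,B}
  [9..9]={A,B,T1}  "b"  orig:{A,B}
  [6..7]={B,X2}  "bb"  orig:{B}
  [7..8]={B,X2}  "bb"  orig:{B}
  [8..9]={B,X2}  "bb"  orig:{B}
  [6..8]={B}  "bbb"
  [7..9]={B}  "bbb"
  [6..9]={B}  "bbbb"

Original NTs in T[6,9] deriving "bbbb": ["B"]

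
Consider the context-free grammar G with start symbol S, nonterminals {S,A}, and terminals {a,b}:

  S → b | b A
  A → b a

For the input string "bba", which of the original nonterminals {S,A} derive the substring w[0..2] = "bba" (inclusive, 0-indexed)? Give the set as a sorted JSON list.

Convert to CNF:
  S -> T0 A | b
  A -> T0 T1
  T0 -> b
  T1 -> a

CYK table (by increasing span), restricted to cells inside w[0..2]:
  cell(0,0) b: {S,T0}  orig:{S}
  cell(1,1) b: {S,T0}  orig:{S}
  cell(2,2) a: {T1}  orig:{}
  cell(0,1) bb: ∅
  cell(1,2) ba: {A}
  cell(0,2) bba: {S}

Original NTs in T[0,2] deriving "bba": ["S"]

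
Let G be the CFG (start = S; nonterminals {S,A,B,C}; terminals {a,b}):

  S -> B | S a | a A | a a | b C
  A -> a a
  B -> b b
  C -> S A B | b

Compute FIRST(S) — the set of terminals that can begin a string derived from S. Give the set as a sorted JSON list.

Compute FIRST by fixpoint:
[1]
  A via A→a a: +{a}
  B via B→b b: +{b}
  C via C→b: +{b}
  S via S→B: +{b}
  S via S→a A: +{a}
  FIRST(S)={a,b}  FIRST(A)={a}  FIRST(B)={b}  FIRST(C)={b}
[2]
  C via C→S A B: +{a}
  FIRST(S)={a,b}  FIRST(A)={a}  FIRST(B)={b}  FIRST(C)={a,b}
[3] — fixpoint
  FIRST(S)={a,b}  FIRST(A)={a}  FIRST(B)={b}  FIRST(C)={a,b}

FIRST(S) = ["a", "b"]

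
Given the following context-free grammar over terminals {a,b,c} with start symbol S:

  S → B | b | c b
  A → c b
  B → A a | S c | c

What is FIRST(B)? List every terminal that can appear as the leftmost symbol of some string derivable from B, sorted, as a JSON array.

FIRST sets, iterate to fixpoint:
[1]
  A via A→c b: +{c}
  B via B→A a: +{c}
  S via S→B: +{c}
  S via S→b: +{b}
  FIRST(S)={b,c}  FIRST(A)={c}  FIRST(B)={c}
[2]
  B via B→S c: +{b}
  FIRST(S)={b,c}  FIRST(A)={c}  FIRST(B)={b,c}
[3] — fixpoint
  FIRST(S)={b,c}  FIRST(A)={c}  FIRST(B)={b,c}

FIRST(B) = ["b", "c"]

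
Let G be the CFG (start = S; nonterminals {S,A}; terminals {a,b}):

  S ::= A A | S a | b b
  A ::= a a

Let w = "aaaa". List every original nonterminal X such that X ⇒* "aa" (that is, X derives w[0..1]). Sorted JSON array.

Convert to CNF:
  S -> A A | S T0 | T1 T1
  A -> T0 T0
  T0 -> a
  T1 -> b

Fill CYK table bottom-up (cells [i..j] with 0 ≤ i ≤ j ≤ 1 only):
  [0..0]={T0}  "a"  orig:{}
  [1..1]={T0}  "a"  orig:{}
  [0..1]={A}  "aa"

Original NTs in T[0,1] deriving "aa": ["A"]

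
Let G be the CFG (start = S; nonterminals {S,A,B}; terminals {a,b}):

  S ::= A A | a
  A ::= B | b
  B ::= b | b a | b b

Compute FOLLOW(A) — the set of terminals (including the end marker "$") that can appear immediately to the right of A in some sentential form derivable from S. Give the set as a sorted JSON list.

Compute FIRST by fixpoint:
[1]
  A via A→b: +{b}
  B via B→b: +{b}
  S via S→A A: +{b}
  S via S→a: +{a}
  FIRST[S]={a,b}  FIRST[A]={b}  FIRST[B]={b}
[2] done
  FIRST[S]={a,b}  FIRST[A]={b}  FIRST[B]={b}

Compute FOLLOW by fixpoint:
FOLLOW(S) := {$}
iter 1:
  S→A A: FOLLOW(A) ⊇ FIRST(A) = {b}; new: +{b}
  S→A A: FOLLOW(A) ⊇ FOLLOW(S) ⊇ {$}; new: +{$}
  FOLLOW(S)={$}  FOLLOW(A)={$,b}  FOLLOW(B)={}
iter 2:
  A→B: FOLLOW(B) ⊇ FOLLOW(A) ⊇ {$,b}; new: +{$,b}
  FOLLOW(S)={$}  FOLLOW(A)={$,b}  FOLLOW(B)={$,b}
iter 3: (no change)
  FOLLOW(S)={$}  FOLLOW(A)={$,b}  FOLLOW(B)={$,b}

FOLLOW(A) = ["$", "b"]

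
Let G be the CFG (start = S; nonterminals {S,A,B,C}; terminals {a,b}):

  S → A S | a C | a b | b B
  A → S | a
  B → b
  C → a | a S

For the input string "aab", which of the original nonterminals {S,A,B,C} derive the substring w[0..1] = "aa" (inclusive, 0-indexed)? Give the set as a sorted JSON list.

CNF form of G:
  S -> A S | T0 C | T0 T1 | T1 B
  A -> A S | T0 C | T0 T1 | T1 B | a
  B -> b
  C -> T0 S | a
  T0 -> a
  T1 -> b

CYK table (by increasing span), restricted to cells inside w[0..1]:
  [0..0]={A,C,T0}  "a"  orig:{A,C}
  [1..1]={A,C,T0}  "a"  orig:{A,C}
  [0..1]={A,S}  "aa"

Original NTs in T[0,1] deriving "aa": ["A", "S"]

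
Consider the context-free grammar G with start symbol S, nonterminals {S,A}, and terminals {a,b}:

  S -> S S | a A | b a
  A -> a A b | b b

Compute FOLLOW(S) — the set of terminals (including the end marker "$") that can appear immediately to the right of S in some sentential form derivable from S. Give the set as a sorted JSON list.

FIRST sets, iterate to fixpoint:
iter 1:
  A via A→a A b: +{a}
  A via A→b b: +{b}
  S via S→a A: +{a}
  S via S→b a: +{b}
  S: {a,b}  A: {a,b}
iter 2: (stable)
  S: {a,b}  A: {a,b}

Compute FOLLOW by fixpoint:
FOLLOW(S) := {$}
pass 1:
  A→a A b: FOLLOW(A) ⊇ FIRST(b) = {b}; new: +{b}
  S→S S: FOLLOW(S) ⊇ FIRST(S) = {a,b}; new: +{a,b}
  S→a A: FOLLOW(A) ⊇ FOLLOW(S) ⊇ {$,a,b}; new: +{$,a}
  FOLLOW(S)={$,a,b}  FOLLOW(A)={$,a,b}
pass 2: (no change)
  FOLLOW(S)={$,a,b}  FOLLOW(A)={$,a,b}

FOLLOW(S) = ["$", "a", "b"]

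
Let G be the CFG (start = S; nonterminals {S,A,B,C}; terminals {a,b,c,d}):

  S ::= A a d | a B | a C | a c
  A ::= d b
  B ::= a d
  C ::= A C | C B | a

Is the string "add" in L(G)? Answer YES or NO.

CNF form of G:
  S -> A X4 | T2 B | T2 C | T2 T3
  A -> T0 T1
  B -> T2 T0
  C -> A C | C B | a
  T0 -> d
  T1 -> b
  T2 -> a
  T3 -> c
  X4 -> T2 T0

Fill CYK table bottom-up:
  [0..0]={C,T2}  "a"  orig:{C}
  [1..1]={T0}  "d"  orig:{}
  [2..2]={T0}  "d"  orig:{}
  [0..1]={B,X4}  "ad"  orig:{B}
  [1..2]=∅  "dd"
  [0..2]=∅  "add"

S ∉ T[0,2] ⇒ NO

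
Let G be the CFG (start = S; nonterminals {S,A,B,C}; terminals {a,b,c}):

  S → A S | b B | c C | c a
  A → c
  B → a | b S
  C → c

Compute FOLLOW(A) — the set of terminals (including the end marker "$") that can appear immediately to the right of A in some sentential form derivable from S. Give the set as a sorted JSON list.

FIRST iteration:
pass 1:
  A via A→c: +{c}
  B via B→a: +{a}
  B via B→b S: +{b}
  C via C→c: +{c}
  S via S→A S: +{c}
  S via S→b B: +{b}
  S: {b,c}  A: {c}  B: {a,b}  C: {c}
pass 2: done
  S: {b,c}  A: {c}  B: {a,b}  C: {c}

FOLLOW sets:
initialize: $ ∈ FOLLOW(S)
iter 1:
  S→A S: FOLLOW(A) ⊇ FIRST(S) = {b,c}; new: +{b,c}
  S→b B: FOLLOW(B) ⊇ FOLLOW(S) ⊇ {$}; new: +{$}
  S→c C: FOLLOW(C) ⊇ FOLLOW(S) ⊇ {$}; new: +{$}
  FOLLOW[S]={$}  FOLLOW[A]={b,c}  FOLLOW[B]={$}  FOLLOW[C]={$}
iter 2: (stable)
  FOLLOW[S]={$}  FOLLOW[A]={b,c}  FOLLOW[B]={$}  FOLLOW[C]={$}

FOLLOW(A) = ["b", "c"]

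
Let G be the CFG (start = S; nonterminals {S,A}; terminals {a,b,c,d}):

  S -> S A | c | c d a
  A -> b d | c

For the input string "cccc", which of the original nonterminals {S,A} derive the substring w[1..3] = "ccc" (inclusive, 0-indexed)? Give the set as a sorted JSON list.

Convert to CNF:
  S -> S A | T2 X4 | c
  A -> T0 T1 | c
  T0 -> b
  T1 -> d
  T2 -> c
  T3 -> a
  X4 -> T1 T3

CYK fill (cells [i..j] with 1 ≤ i ≤ j ≤ 3 only):
  T[1,1] 'c' = {A,S,T2}  orig:{A,S}
  T[2,2] 'c' = {A,S,T2}  orig:{A,S}
  T[3,3] 'c' = {A,S,T2}  orig:{A,S}
  T[1,2] 'cc' = {S}
  T[2,3] 'cc' = {S}
  T[1,3] 'ccc' = {S}

Original NTs in T[1,3] deriving "ccc": ["S"]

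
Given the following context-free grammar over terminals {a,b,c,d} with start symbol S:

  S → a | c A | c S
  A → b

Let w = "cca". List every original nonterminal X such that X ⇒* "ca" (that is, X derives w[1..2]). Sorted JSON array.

Convert to CNF:
  S -> T0 A | T0 S | a
  A -> b
  T0 -> c

Fill CYK table bottom-up, restricted to cells inside w[1..2]:
  [1..1]={T0}  "c"  orig:{}
  [2..2]={S}  "a"
  [1..2]={S}  "ca"

Original NTs in T[1,2] deriving "ca": ["S"]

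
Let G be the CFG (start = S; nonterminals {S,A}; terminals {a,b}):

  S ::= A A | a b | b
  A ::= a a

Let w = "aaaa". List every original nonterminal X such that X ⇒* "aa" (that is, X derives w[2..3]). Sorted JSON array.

Convert to CNF:
  S -> A A | T0 T1 | b
  A -> T0 T0
  T0 -> a
  T1 -> b

Fill CYK table bottom-up (cells [i..j] with 2 ≤ i ≤ j ≤ 3 only):
  [2..2]={T0}  "a"  orig:{}
  [3..3]={T0}  "a"  orig:{}
  [2..3]={A}  "aa"

Original NTs in T[2,3] deriving "aa": ["A"]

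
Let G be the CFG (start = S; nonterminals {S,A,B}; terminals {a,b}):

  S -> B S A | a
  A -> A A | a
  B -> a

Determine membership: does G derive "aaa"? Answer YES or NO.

CNF form of G:
  S -> B X0 | a
  A -> A A | a
  B -> a
  X0 -> S A

Fill CYK table bottom-up:
  cell(0,0) a: {A,B,S}
  cell(1,1) a: {A,B,S}
  cell(2,2) a: {A,B,S}
  cell(0,1) aa: {A,X0}  orig:{A}
  cell(1,2) aa: {A,X0}  orig:{A}
  cell(0,2) aaa: {A,S,X0}  orig:{A,S}

S ∈ T[0,2] ⇒ YES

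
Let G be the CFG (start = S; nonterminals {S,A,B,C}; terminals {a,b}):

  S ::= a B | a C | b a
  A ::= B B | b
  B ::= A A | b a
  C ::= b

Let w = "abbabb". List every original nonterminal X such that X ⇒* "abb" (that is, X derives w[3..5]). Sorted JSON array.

CNF form of G:
  S -> T0 T1 | T1 B | T1 C
  A -> B B | b
  B -> A A | T0 T1
  C -> b
  T0 -> b
  T1 -> a

CYK fill — only the sub-triangle for w[3..5]:
  T[3,3] 'a' = {T1}  orig:{}
  T[4,4] 'b' = {A,C,T0}  orig:{A,C}
  T[5,5] 'b' = {A,C,T0}  orig:{A,C}
  T[3,4] 'ab' = {S}
  T[4,5] 'bb' = {B}
  T[3,5] 'abb' = {S}

Original NTs in T[3,5] deriving "abb": ["S"]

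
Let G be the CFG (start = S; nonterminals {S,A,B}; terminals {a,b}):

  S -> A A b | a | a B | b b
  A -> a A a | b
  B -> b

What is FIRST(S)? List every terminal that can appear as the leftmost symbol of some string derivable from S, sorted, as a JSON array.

FIRST sets, iterate to fixpoint:
iter 1:
  A via A→a A a: +{a}
  A via A→b: +{b}
  B via B→b: +{b}
  S via S→A A b: +{a,b}
  FIRST(S)={a,b}  FIRST(A)={a,b}  FIRST(B)={b}
iter 2: (stable)
  FIRST(S)={a,b}  FIRST(A)={a,b}  FIRST(B)={b}

FIRST(S) = ["a", "b"]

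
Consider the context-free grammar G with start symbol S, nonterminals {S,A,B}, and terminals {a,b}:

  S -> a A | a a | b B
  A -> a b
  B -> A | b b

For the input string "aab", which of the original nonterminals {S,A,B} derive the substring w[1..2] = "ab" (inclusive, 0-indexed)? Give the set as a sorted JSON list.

CNF form of G:
  S -> T0 A | T0 T0 | T1 B
  A -> T0 T1
  B -> T0 T1 | T1 T1
  T0 -> a
  T1 -> b

CYK table (by increasing span), restricted to cells inside w[1..2]:
  cell(1,1) a: {T0}  orig:{}
  cell(2,2) b: {T1}  orig:{}
  cell(1,2) ab: {A,B}

Original NTs in T[1,2] deriving "ab": ["A", "B"]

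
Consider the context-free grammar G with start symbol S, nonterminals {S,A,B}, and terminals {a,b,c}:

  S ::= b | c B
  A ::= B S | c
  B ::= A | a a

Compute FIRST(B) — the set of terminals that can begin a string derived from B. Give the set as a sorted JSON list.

Compute FIRST by fixpoint:
round 1:
  A via A→c: +{c}
  B via B→A: +{c}
  B via B→a a: +{a}
  S via S→b: +{b}
  S via S→c B: +{c}
  FIRST(S)={b,c}  FIRST(A)={c}  FIRST(B)={a,c}
round 2:
  A via A→B S: +{a}
  FIRST(S)={b,c}  FIRST(A)={a,c}  FIRST(B)={a,c}
round 3: done
  FIRST(S)={b,c}  FIRST(A)={a,c}  FIRST(B)={a,c}

FIRST(B) = ["a", "c"]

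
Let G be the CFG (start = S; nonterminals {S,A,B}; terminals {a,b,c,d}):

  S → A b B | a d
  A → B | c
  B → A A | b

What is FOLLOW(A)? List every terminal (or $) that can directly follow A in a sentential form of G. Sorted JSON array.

FIRST sets, iterate to fixpoint:
[1]
  A via A→c: +{c}
  B via B→A A: +{c}
  B via B→b: +{b}
  S via S→A b B: +{c}
  S via S→a d: +{a}
  S: {a,c}  A: {c}  B: {b,c}
[2]
  A via A→B: +{b}
  S via S→A b B: +{b}
  S: {a,b,c}  A: {b,c}  B: {b,c}
[3] — fixpoint
  S: {a,b,c}  A: {b,c}  B: {b,c}

FOLLOW iteration:
seed FOLLOW(S) with $
round 1:
  B→A A: FOLLOW(A) ⊇ FIRST(A) = {b,c}; new: +{b,c}
  S→A b B: FOLLOW(B) ⊇ FOLLOW(S) ⊇ {$}; new: +{$}
  FOLLOW(S)={$}  FOLLOW(A)={b,c}  FOLLOW(B)={$}
round 2:
  A→B: FOLLOW(B) ⊇ FOLLOW(A) ⊇ {b,c}; new: +{b,c}
  B→A A: FOLLOW(A) ⊇ FOLLOW(B) ⊇ {$,b,c}; new: +{$}
  FOLLOW(S)={$}  FOLLOW(A)={$,b,c}  FOLLOW(B)={$,b,c}
round 3: — fixpoint
  FOLLOW(S)={$}  FOLLOW(A)={$,b,c}  FOLLOW(B)={$,b,c}

FOLLOW(A) = ["$", "b", "c"]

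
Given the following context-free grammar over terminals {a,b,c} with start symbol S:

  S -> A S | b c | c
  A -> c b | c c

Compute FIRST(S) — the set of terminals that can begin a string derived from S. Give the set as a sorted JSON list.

Compute FIRST by fixpoint:
pass 1:
  A via A→c b: +{c}
  S via S→A S: +{c}
  S via S→b c: +{b}
  S: {b,c}  A: {c}
pass 2: (stable)
  S: {b,c}  A: {c}

FIRST(S) = ["b", "c"]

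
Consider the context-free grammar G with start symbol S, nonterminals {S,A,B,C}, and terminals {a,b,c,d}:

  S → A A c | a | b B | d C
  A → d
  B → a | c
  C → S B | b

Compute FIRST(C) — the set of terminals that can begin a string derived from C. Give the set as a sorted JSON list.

FIRST sets, iterate to fixpoint:
[1]
  A via A→d: +{d}
  B via B→a: +{a}
  B via B→c: +{c}
  C via C→b: +{b}
  S via S→A A c: +{d}
  S via S→a: +{a}
  S via S→b B: +{b}
  FIRST[S]={a,b,d}  FIRST[A]={d}  FIRST[B]={a,c}  FIRST[C]={b}
[2]
  C via C→S B: +{a,d}
  FIRST[S]={a,b,d}  FIRST[A]={d}  FIRST[B]={a,c}  FIRST[C]={a,b,d}
[3] done
  FIRST[S]={a,b,d}  FIRST[A]={d}  FIRST[B]={a,c}  FIRST[C]={a,b,d}

FIRST(C) = ["a", "b", "d"]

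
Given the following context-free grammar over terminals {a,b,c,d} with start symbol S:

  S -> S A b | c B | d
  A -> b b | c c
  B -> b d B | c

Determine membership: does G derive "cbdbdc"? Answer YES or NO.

Convert to CNF:
  S -> S X4 | T1 B | d
  A -> T0 T0 | T1 T1
  B -> T0 X3 | c
  T0 -> b
  T1 -> c
  T2 -> d
  X3 -> T2 B
  X4 -> A T0

CYK table (by increasing span):
  cell(0,0) c: {B,T1}  orig:{B}
  cell(1,1) b: {T0}  orig:{}
  cell(2,2) d: {S,T2}  orig:{S}
  cell(3,3) b: {T0}  orig:{}
  cell(4,4) d: {S,T2}  orig:{S}
  cell(5,5) c: {B,T1}  orig:{B}
  cell(0,1) cb: ∅
  cell(1,2) bd: ∅
  cell(2,3) db: ∅
  cell(3,4) bd: ∅
  cell(4,5) dc: {X3}  orig:{}
  cell(0,2) cbd: ∅
  cell(1,3) bdb: ∅
  cell(2,4) dbd: ∅
  cell(3,5) bdc: {B}
  cell(0,3) cbdb: ∅
  cell(1,4) bdbd: ∅
  cell(2,5) dbdc: {X3}  orig:{}
  cell(0,4) cbdbd: ∅
  cell(1,5) bdbdc: {B}
  cell(0,5) cbdbdc: {S}

S ∈ T[0,5] ⇒ YES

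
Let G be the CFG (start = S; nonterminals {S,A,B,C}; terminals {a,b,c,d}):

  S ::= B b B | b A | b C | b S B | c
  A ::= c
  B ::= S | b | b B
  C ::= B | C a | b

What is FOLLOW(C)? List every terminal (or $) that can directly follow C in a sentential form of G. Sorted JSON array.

FIRST iteration:
pass 1:
  A via A→c: +{c}
  B via B→b: +{b}
  C via C→B: +{b}
  S via S→B b B: +{b}
  S via S→c: +{c}
  FIRST[S]={b,c}  FIRST[A]={c}  FIRST[B]={b}  FIRST[C]={b}
pass 2:
  B via B→S: +{c}
  C via C→B: +{c}
  FIRST[S]={b,c}  FIRST[A]={c}  FIRST[B]={b,c}  FIRST[C]={b,c}
pass 3: — fixpoint
  FIRST[S]={b,c}  FIRST[A]={c}  FIRST[B]={b,c}  FIRST[C]={b,c}

Compute FOLLOW by fixpoint:
initialize: $ ∈ FOLLOW(S)
[1]
  C→C a: FOLLOW(C) ⊇ FIRST(a) = {a}; new: +{a}
  S→B b B: FOLLOW(B) ⊇ FIRST(b) = {b}; new: +{b}
  S→B b B: FOLLOW(B) ⊇ FOLLOW(S) ⊇ {$}; new: +{$}
  S→b A: FOLLOW(A) ⊇ FOLLOW(S) ⊇ {$}; new: +{$}
  S→b C: FOLLOW(C) ⊇ FOLLOW(S) ⊇ {$}; new: +{$}
  S→b S B: FOLLOW(S) ⊇ FIRST(B) = {b,c}; new: +{b,c}
  S→b S B: FOLLOW(B) ⊇ FOLLOW(S) ⊇ {$,b,c}; new: +{c}
  S: {$,b,c}  A: {$}  B: {$,b,c}  C: {$,a}
[2]
  C→B: FOLLOW(B) ⊇ FOLLOW(C) ⊇ {$,a}; new: +{a}
  S→b A: FOLLOW(A) ⊇ FOLLOW(S) ⊇ {$,b,c}; new: +{b,c}
  S→b C: FOLLOW(C) ⊇ FOLLOW(S) ⊇ {$,b,c}; new: +{b,c}
  S: {$,b,c}  A: {$,b,c}  B: {$,a,b,c}  C: {$,a,b,c}
[3]
  B→S: FOLLOW(S) ⊇ FOLLOW(B) ⊇ {$,a,b,c}; new: +{a}
  S→b A: FOLLOW(A) ⊇ FOLLOW(S) ⊇ {$,a,b,c}; new: +{a}
  S: {$,a,b,c}  A: {$,a,b,c}  B: {$,a,b,c}  C: {$,a,b,c}
[4] done
  S: {$,a,b,c}  A: {$,a,b,c}  B: {$,a,b,c}  C: {$,a,b,c}

FOLLOW(C) = ["$", "a", "b", "c"]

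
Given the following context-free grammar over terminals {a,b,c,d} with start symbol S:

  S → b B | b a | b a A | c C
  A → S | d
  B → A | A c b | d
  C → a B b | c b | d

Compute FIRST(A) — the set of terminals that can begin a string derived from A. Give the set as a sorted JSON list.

Compute FIRST by fixpoint:
iter 1:
  A via A→d: +{d}
  B via B→A: +{d}
  C via C→a B b: +{a}
  C via C→c b: +{c}
  C via C→d: +{d}
  S via S→b B: +{b}
  S via S→c C: +{c}
  FIRST(S)={b,c}  FIRST(A)={d}  FIRST(B)={d}  FIRST(C)={a,c,d}
iter 2:
  A via A→S: +{b,c}
  B via B→A: +{b,c}
  FIRST(S)={b,c}  FIRST(A)={b,c,d}  FIRST(B)={b,c,d}  FIRST(C)={a,c,d}
iter 3: done
  FIRST(S)={b,c}  FIRST(A)={b,c,d}  FIRST(B)={b,c,d}  FIRST(C)={a,c,d}

FIRST(A) = ["b", "c", "d"]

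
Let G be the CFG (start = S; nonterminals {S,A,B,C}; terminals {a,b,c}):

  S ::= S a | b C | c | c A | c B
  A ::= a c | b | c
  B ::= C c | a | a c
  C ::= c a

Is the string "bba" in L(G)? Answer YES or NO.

CNF form of G:
  S -> S T0 | T1 A | T1 B | T2 C | c
  A -> T0 T1 | b | c
  B -> C T1 | T0 T1 | a
  C -> T1 T0
  T0 -> a
  T1 -> c
  T2 -> b

CYK table (by increasing span):
  T[0,0] 'b' = {A,T2}  orig:{A}
  T[1,1] 'b' = {A,T2}  orig:{A}
  T[2,2] 'a' = {B,T0}  orig:{B}
  T[0,1] 'bb' = ∅
  T[1,2] 'ba' = ∅
  T[0,2] 'bba' = ∅

S ∉ T[0,2] ⇒ NO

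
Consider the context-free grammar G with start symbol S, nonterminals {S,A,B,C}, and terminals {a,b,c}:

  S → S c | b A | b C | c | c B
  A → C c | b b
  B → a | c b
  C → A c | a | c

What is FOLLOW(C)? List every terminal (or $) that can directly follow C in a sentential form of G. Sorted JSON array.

FIRST iteration:
[1]
  A via A→b b: +{b}
  B via B→a: +{a}
  B via B→c b: +{c}
  C via C→A c: +{b}
  C via C→a: +{a}
  C via C→c: +{c}
  S via S→b A: +{b}
  S via S→c: +{c}
  S: {b,c}  A: {b}  B: {a,c}  C: {a,b,c}
[2]
  A via A→C c: +{a,c}
  S: {b,c}  A: {a,b,c}  B: {a,c}  C: {a,b,c}
[3] (stable)
  S: {b,c}  A: {a,b,c}  B: {a,c}  C: {a,b,c}

Compute FOLLOW by fixpoint:
initialize: $ ∈ FOLLOW(S)
pass 1:
  A→C c: FOLLOW(C) ⊇ FIRST(c) = {c}; new: +{c}
  C→A c: FOLLOW(A) ⊇ FIRST(c) = {c}; new: +{c}
  S→S c: FOLLOW(S) ⊇ FIRST(c) = {c}; new: +{c}
  S→b A: FOLLOW(A) ⊇ FOLLOW(S) ⊇ {$,c}; new: +{$}
  S→b C: FOLLOW(C) ⊇ FOLLOW(S) ⊇ {$,c}; new: +{$}
  S→c B: FOLLOW(B) ⊇ FOLLOW(S) ⊇ {$,c}; new: +{$,c}
  FOLLOW(S)={$,c}  FOLLOW(A)={$,c}  FOLLOW(B)={$,c}  FOLLOW(C)={$,c}
pass 2: (stable)
  FOLLOW(S)={$,c}  FOLLOW(A)={$,c}  FOLLOW(B)={$,c}  FOLLOW(C)={$,c}

FOLLOW(C) = ["$", "c"]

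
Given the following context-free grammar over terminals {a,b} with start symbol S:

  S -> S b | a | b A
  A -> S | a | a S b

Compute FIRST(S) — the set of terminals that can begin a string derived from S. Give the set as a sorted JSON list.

FIRST sets, iterate to fixpoint:
iter 1:
  A via A→a: +{a}
  S via S→a: +{a}
  S via S→b A: +{b}
  FIRST(S)={a,b}  FIRST(A)={a}
iter 2:
  A via A→S: +{b}
  FIRST(S)={a,b}  FIRST(A)={a,b}
iter 3: (stable)
  FIRST(S)={a,b}  FIRST(A)={a,b}

FIRST(S) = ["a", "b"]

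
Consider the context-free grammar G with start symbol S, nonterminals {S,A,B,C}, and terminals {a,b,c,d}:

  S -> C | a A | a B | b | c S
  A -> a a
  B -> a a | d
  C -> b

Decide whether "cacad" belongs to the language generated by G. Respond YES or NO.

Convert to CNF:
  S -> T0 A | T0 B | T1 S | b
  A -> T0 T0
  B -> T0 T0 | d
  C -> b
  T0 -> a
  T1 -> c

CYK table (by increasing span):
  T[0,0] 'c' = {T1}  orig:{}
  T[1,1] 'a' = {T0}  orig:{}
  T[2,2] 'c' = {T1}  orig:{}
  T[3,3] 'a' = {T0}  orig:{}
  T[4,4] 'd' = {B}
  T[0,1] 'ca' = ∅
  T[1,2] 'ac' = ∅
  T[2,3] 'ca' = ∅
  T[3,4] 'ad' = {S}
  T[0,2] 'cac' = ∅
  T[1,3] 'aca' = ∅
  T[2,4] 'cad' = {S}
  T[0,3] 'caca' = ∅
  T[1,4] 'acad' = ∅
  T[0,4] 'cacad' = ∅

S ∉ T[0,4] ⇒ NO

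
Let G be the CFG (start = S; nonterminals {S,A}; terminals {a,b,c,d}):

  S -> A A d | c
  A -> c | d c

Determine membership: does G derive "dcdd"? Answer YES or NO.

Convert to CNF:
  S -> A X2 | c
  A -> T0 T1 | c
  T0 -> d
  T1 -> c
  X2 -> A T0

Fill CYK table bottom-up:
  T[0,0] 'd' = {T0}  orig:{}
  T[1,1] 'c' = {A,S,T1}  orig:{A,S}
  T[2,2] 'd' = {T0}  orig:{}
  T[3,3] 'd' = {T0}  orig:{}
  T[0,1] 'dc' = {A}
  T[1,2] 'cd' = {X2}  orig:{}
  T[2,3] 'dd' = ∅
  T[0,2] 'dcd' = {X2}  orig:{}
  T[1,3] 'cdd' = ∅
  T[0,3] 'dcdd' = ∅

S ∉ T[0,3] ⇒ NO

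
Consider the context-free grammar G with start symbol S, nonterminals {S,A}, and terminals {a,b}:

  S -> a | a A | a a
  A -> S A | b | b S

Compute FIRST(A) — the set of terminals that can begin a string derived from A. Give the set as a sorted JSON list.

FIRST iteration:
round 1:
  A via A→b: +{b}
  S via S→a: +{a}
  S: {a}  A: {b}
round 2:
  A via A→S A: +{a}
  S: {a}  A: {a,b}
round 3: — fixpoint
  S: {a}  A: {a,b}

FIRST(A) = ["a", "b"]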